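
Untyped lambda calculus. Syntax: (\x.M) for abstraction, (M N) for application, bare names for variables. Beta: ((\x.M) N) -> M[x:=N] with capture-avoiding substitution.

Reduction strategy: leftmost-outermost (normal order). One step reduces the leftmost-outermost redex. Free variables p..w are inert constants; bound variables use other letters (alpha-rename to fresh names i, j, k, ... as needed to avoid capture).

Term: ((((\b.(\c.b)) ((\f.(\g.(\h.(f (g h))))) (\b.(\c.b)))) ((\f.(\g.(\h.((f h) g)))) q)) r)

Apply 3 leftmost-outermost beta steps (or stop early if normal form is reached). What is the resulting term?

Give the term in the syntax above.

Answer: ((\g.(\h.((\b.(\c.b)) (g h)))) r)

Derivation:
Step 0: ((((\b.(\c.b)) ((\f.(\g.(\h.(f (g h))))) (\b.(\c.b)))) ((\f.(\g.(\h.((f h) g)))) q)) r)
Step 1: (((\c.((\f.(\g.(\h.(f (g h))))) (\b.(\c.b)))) ((\f.(\g.(\h.((f h) g)))) q)) r)
Step 2: (((\f.(\g.(\h.(f (g h))))) (\b.(\c.b))) r)
Step 3: ((\g.(\h.((\b.(\c.b)) (g h)))) r)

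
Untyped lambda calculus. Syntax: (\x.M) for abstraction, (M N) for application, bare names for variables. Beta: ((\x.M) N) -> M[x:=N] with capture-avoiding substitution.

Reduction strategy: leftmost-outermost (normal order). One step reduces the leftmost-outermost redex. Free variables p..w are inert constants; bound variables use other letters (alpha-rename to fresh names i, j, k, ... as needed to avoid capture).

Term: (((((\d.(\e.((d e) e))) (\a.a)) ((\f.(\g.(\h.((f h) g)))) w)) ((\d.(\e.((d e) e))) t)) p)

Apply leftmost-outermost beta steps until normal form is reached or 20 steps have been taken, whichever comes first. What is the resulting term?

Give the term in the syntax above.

Answer: (((w (\e.((t e) e))) (\g.(\h.((w h) g)))) p)

Derivation:
Step 0: (((((\d.(\e.((d e) e))) (\a.a)) ((\f.(\g.(\h.((f h) g)))) w)) ((\d.(\e.((d e) e))) t)) p)
Step 1: ((((\e.(((\a.a) e) e)) ((\f.(\g.(\h.((f h) g)))) w)) ((\d.(\e.((d e) e))) t)) p)
Step 2: (((((\a.a) ((\f.(\g.(\h.((f h) g)))) w)) ((\f.(\g.(\h.((f h) g)))) w)) ((\d.(\e.((d e) e))) t)) p)
Step 3: (((((\f.(\g.(\h.((f h) g)))) w) ((\f.(\g.(\h.((f h) g)))) w)) ((\d.(\e.((d e) e))) t)) p)
Step 4: ((((\g.(\h.((w h) g))) ((\f.(\g.(\h.((f h) g)))) w)) ((\d.(\e.((d e) e))) t)) p)
Step 5: (((\h.((w h) ((\f.(\g.(\h.((f h) g)))) w))) ((\d.(\e.((d e) e))) t)) p)
Step 6: (((w ((\d.(\e.((d e) e))) t)) ((\f.(\g.(\h.((f h) g)))) w)) p)
Step 7: (((w (\e.((t e) e))) ((\f.(\g.(\h.((f h) g)))) w)) p)
Step 8: (((w (\e.((t e) e))) (\g.(\h.((w h) g)))) p)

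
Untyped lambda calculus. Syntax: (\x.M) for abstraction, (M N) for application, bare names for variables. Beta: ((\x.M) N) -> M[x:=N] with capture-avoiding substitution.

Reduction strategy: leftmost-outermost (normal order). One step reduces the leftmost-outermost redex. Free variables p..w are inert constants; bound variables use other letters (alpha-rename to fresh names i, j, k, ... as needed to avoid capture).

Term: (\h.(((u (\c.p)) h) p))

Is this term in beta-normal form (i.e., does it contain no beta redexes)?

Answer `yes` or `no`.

Answer: yes

Derivation:
Term: (\h.(((u (\c.p)) h) p))
No beta redexes found.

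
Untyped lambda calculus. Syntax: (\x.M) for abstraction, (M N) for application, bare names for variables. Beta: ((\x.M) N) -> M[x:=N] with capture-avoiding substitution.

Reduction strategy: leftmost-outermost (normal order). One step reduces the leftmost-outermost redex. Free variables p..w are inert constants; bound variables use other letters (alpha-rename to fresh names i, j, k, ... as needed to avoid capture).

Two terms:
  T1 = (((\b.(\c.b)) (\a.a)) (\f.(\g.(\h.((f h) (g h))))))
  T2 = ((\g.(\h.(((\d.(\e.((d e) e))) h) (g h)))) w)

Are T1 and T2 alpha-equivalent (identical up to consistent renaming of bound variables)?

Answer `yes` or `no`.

Term 1: (((\b.(\c.b)) (\a.a)) (\f.(\g.(\h.((f h) (g h))))))
Term 2: ((\g.(\h.(((\d.(\e.((d e) e))) h) (g h)))) w)
Alpha-equivalence: compare structure up to binder renaming.
Result: False

Answer: no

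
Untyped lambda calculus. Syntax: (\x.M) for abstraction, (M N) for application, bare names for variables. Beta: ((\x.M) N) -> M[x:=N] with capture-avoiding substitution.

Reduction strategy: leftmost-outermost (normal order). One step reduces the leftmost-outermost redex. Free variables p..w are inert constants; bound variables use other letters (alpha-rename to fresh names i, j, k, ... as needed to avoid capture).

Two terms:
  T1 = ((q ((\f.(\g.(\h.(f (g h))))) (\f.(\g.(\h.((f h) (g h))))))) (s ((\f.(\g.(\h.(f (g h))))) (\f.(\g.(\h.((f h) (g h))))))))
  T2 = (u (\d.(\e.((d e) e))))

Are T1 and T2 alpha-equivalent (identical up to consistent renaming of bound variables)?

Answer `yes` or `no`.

Answer: no

Derivation:
Term 1: ((q ((\f.(\g.(\h.(f (g h))))) (\f.(\g.(\h.((f h) (g h))))))) (s ((\f.(\g.(\h.(f (g h))))) (\f.(\g.(\h.((f h) (g h))))))))
Term 2: (u (\d.(\e.((d e) e))))
Alpha-equivalence: compare structure up to binder renaming.
Result: False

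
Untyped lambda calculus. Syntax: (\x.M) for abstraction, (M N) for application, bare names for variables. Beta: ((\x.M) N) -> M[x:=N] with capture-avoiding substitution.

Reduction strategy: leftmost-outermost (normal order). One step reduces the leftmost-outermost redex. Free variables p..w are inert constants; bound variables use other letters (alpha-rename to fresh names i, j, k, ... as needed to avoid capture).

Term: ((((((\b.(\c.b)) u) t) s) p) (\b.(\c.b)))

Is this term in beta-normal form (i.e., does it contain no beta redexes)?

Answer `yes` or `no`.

Answer: no

Derivation:
Term: ((((((\b.(\c.b)) u) t) s) p) (\b.(\c.b)))
Found 1 beta redex(es).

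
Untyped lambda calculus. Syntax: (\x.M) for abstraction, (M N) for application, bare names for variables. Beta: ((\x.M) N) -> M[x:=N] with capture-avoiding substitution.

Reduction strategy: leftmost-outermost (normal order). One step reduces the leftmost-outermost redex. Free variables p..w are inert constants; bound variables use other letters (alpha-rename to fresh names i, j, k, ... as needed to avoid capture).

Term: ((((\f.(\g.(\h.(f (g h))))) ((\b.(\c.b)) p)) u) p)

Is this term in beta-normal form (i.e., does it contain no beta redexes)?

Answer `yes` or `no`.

Term: ((((\f.(\g.(\h.(f (g h))))) ((\b.(\c.b)) p)) u) p)
Found 2 beta redex(es).

Answer: no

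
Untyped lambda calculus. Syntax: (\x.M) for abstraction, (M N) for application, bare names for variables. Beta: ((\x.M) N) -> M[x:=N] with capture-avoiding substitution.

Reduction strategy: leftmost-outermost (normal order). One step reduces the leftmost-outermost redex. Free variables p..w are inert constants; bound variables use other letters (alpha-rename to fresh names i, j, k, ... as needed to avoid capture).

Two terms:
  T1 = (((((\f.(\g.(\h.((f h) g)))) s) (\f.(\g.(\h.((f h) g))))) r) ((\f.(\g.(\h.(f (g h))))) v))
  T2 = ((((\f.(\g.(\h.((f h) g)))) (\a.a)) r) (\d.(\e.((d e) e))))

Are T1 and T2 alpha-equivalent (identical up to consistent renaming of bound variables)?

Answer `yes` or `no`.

Term 1: (((((\f.(\g.(\h.((f h) g)))) s) (\f.(\g.(\h.((f h) g))))) r) ((\f.(\g.(\h.(f (g h))))) v))
Term 2: ((((\f.(\g.(\h.((f h) g)))) (\a.a)) r) (\d.(\e.((d e) e))))
Alpha-equivalence: compare structure up to binder renaming.
Result: False

Answer: no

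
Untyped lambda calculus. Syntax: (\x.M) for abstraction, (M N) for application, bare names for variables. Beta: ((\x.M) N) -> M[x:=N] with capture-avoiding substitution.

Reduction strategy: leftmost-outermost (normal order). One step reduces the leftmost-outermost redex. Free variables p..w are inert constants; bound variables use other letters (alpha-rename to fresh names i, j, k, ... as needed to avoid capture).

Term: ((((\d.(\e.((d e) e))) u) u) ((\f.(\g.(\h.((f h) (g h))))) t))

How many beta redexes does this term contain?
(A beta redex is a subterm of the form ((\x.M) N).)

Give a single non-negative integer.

Answer: 2

Derivation:
Term: ((((\d.(\e.((d e) e))) u) u) ((\f.(\g.(\h.((f h) (g h))))) t))
  Redex: ((\d.(\e.((d e) e))) u)
  Redex: ((\f.(\g.(\h.((f h) (g h))))) t)
Total redexes: 2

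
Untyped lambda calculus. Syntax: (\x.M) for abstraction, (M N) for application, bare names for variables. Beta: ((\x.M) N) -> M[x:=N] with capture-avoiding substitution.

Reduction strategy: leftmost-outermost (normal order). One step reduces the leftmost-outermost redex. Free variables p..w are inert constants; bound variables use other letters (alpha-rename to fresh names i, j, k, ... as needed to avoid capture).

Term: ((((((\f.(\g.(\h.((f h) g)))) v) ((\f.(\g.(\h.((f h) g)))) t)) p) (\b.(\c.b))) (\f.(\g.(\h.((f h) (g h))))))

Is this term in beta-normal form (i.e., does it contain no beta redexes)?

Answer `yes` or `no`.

Term: ((((((\f.(\g.(\h.((f h) g)))) v) ((\f.(\g.(\h.((f h) g)))) t)) p) (\b.(\c.b))) (\f.(\g.(\h.((f h) (g h))))))
Found 2 beta redex(es).

Answer: no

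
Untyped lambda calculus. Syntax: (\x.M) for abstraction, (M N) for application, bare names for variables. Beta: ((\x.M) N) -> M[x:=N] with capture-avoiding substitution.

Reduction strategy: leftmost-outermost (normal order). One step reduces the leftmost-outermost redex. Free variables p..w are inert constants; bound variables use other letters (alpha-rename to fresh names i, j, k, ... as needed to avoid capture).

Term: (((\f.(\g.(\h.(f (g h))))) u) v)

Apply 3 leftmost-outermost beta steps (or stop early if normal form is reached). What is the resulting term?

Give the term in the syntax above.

Answer: (\h.(u (v h)))

Derivation:
Step 0: (((\f.(\g.(\h.(f (g h))))) u) v)
Step 1: ((\g.(\h.(u (g h)))) v)
Step 2: (\h.(u (v h)))
Step 3: (normal form reached)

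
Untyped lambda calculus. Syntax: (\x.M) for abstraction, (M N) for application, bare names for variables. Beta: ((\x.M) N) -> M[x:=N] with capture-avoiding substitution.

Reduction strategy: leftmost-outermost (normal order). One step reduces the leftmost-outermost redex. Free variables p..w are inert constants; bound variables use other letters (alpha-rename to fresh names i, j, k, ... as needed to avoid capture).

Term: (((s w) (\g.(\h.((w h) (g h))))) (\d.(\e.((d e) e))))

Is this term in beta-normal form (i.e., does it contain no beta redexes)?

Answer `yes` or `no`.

Answer: yes

Derivation:
Term: (((s w) (\g.(\h.((w h) (g h))))) (\d.(\e.((d e) e))))
No beta redexes found.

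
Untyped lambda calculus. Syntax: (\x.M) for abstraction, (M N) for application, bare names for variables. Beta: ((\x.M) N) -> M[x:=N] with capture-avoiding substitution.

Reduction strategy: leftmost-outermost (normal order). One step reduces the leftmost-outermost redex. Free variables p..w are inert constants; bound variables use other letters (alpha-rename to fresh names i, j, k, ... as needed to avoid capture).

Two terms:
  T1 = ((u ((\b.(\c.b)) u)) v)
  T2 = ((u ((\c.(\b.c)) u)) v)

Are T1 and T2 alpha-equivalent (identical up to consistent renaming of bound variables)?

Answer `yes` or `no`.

Term 1: ((u ((\b.(\c.b)) u)) v)
Term 2: ((u ((\c.(\b.c)) u)) v)
Alpha-equivalence: compare structure up to binder renaming.
Result: True

Answer: yes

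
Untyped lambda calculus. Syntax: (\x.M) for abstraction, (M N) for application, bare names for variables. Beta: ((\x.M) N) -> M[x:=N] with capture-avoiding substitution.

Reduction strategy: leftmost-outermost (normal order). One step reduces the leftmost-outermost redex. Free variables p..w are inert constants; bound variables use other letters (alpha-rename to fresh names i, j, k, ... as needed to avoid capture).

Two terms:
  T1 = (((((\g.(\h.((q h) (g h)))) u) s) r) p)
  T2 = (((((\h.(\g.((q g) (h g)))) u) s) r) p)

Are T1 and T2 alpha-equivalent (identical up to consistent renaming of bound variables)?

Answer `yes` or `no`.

Answer: yes

Derivation:
Term 1: (((((\g.(\h.((q h) (g h)))) u) s) r) p)
Term 2: (((((\h.(\g.((q g) (h g)))) u) s) r) p)
Alpha-equivalence: compare structure up to binder renaming.
Result: True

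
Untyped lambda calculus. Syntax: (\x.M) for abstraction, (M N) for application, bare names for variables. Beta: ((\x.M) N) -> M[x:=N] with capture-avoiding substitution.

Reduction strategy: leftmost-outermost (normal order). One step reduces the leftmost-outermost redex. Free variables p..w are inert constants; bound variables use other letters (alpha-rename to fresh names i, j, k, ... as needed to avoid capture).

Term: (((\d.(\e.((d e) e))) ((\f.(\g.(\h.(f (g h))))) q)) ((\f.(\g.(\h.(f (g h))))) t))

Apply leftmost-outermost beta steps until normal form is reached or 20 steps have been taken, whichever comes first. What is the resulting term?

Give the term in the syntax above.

Step 0: (((\d.(\e.((d e) e))) ((\f.(\g.(\h.(f (g h))))) q)) ((\f.(\g.(\h.(f (g h))))) t))
Step 1: ((\e.((((\f.(\g.(\h.(f (g h))))) q) e) e)) ((\f.(\g.(\h.(f (g h))))) t))
Step 2: ((((\f.(\g.(\h.(f (g h))))) q) ((\f.(\g.(\h.(f (g h))))) t)) ((\f.(\g.(\h.(f (g h))))) t))
Step 3: (((\g.(\h.(q (g h)))) ((\f.(\g.(\h.(f (g h))))) t)) ((\f.(\g.(\h.(f (g h))))) t))
Step 4: ((\h.(q (((\f.(\g.(\h.(f (g h))))) t) h))) ((\f.(\g.(\h.(f (g h))))) t))
Step 5: (q (((\f.(\g.(\h.(f (g h))))) t) ((\f.(\g.(\h.(f (g h))))) t)))
Step 6: (q ((\g.(\h.(t (g h)))) ((\f.(\g.(\h.(f (g h))))) t)))
Step 7: (q (\h.(t (((\f.(\g.(\h.(f (g h))))) t) h))))
Step 8: (q (\h.(t ((\g.(\h.(t (g h)))) h))))
Step 9: (q (\h.(t (\i.(t (h i))))))

Answer: (q (\h.(t (\i.(t (h i))))))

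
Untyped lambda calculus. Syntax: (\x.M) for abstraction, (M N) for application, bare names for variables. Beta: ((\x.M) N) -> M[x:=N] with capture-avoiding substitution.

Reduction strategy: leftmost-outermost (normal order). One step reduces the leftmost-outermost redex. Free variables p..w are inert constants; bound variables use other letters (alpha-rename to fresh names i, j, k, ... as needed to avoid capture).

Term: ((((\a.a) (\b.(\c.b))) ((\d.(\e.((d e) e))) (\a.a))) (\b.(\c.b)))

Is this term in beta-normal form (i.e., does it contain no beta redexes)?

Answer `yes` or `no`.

Term: ((((\a.a) (\b.(\c.b))) ((\d.(\e.((d e) e))) (\a.a))) (\b.(\c.b)))
Found 2 beta redex(es).

Answer: no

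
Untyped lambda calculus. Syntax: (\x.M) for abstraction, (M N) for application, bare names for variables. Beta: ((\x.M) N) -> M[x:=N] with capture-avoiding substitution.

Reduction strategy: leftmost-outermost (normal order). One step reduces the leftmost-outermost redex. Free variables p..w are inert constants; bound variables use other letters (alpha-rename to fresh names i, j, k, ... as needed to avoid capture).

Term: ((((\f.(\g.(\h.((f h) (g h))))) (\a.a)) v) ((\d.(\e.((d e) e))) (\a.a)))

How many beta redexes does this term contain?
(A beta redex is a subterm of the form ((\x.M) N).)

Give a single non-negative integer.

Term: ((((\f.(\g.(\h.((f h) (g h))))) (\a.a)) v) ((\d.(\e.((d e) e))) (\a.a)))
  Redex: ((\f.(\g.(\h.((f h) (g h))))) (\a.a))
  Redex: ((\d.(\e.((d e) e))) (\a.a))
Total redexes: 2

Answer: 2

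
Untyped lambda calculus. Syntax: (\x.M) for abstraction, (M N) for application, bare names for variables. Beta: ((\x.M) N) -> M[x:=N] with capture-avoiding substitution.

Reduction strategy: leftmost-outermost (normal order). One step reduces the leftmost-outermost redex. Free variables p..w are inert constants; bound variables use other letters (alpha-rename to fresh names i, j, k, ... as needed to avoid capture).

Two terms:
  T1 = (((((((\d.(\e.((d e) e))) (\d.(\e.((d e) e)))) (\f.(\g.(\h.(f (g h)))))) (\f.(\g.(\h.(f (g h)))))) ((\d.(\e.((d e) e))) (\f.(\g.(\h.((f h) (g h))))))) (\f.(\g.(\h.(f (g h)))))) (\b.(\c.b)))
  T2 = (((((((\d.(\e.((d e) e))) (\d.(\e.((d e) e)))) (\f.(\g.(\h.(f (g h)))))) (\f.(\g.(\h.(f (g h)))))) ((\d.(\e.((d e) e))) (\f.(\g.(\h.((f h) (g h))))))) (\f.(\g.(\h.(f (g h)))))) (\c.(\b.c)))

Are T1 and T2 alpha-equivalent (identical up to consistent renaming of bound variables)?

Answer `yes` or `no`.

Term 1: (((((((\d.(\e.((d e) e))) (\d.(\e.((d e) e)))) (\f.(\g.(\h.(f (g h)))))) (\f.(\g.(\h.(f (g h)))))) ((\d.(\e.((d e) e))) (\f.(\g.(\h.((f h) (g h))))))) (\f.(\g.(\h.(f (g h)))))) (\b.(\c.b)))
Term 2: (((((((\d.(\e.((d e) e))) (\d.(\e.((d e) e)))) (\f.(\g.(\h.(f (g h)))))) (\f.(\g.(\h.(f (g h)))))) ((\d.(\e.((d e) e))) (\f.(\g.(\h.((f h) (g h))))))) (\f.(\g.(\h.(f (g h)))))) (\c.(\b.c)))
Alpha-equivalence: compare structure up to binder renaming.
Result: True

Answer: yes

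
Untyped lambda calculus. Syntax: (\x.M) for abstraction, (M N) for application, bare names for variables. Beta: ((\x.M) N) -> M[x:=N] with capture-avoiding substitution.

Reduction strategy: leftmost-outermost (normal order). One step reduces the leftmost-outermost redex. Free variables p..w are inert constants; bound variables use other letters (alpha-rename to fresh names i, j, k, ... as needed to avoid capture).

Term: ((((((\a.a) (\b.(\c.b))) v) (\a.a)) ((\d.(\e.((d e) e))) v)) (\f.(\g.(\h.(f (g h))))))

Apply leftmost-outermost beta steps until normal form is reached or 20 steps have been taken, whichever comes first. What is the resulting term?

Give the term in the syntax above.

Step 0: ((((((\a.a) (\b.(\c.b))) v) (\a.a)) ((\d.(\e.((d e) e))) v)) (\f.(\g.(\h.(f (g h))))))
Step 1: (((((\b.(\c.b)) v) (\a.a)) ((\d.(\e.((d e) e))) v)) (\f.(\g.(\h.(f (g h))))))
Step 2: ((((\c.v) (\a.a)) ((\d.(\e.((d e) e))) v)) (\f.(\g.(\h.(f (g h))))))
Step 3: ((v ((\d.(\e.((d e) e))) v)) (\f.(\g.(\h.(f (g h))))))
Step 4: ((v (\e.((v e) e))) (\f.(\g.(\h.(f (g h))))))

Answer: ((v (\e.((v e) e))) (\f.(\g.(\h.(f (g h))))))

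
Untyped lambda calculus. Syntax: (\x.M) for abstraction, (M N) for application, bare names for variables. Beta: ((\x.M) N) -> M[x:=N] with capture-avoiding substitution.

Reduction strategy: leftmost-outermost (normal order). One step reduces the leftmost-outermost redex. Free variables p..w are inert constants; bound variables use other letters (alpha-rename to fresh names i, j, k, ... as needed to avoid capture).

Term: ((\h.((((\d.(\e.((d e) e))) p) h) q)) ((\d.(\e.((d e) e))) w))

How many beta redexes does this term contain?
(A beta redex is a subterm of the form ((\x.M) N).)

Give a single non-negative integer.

Term: ((\h.((((\d.(\e.((d e) e))) p) h) q)) ((\d.(\e.((d e) e))) w))
  Redex: ((\h.((((\d.(\e.((d e) e))) p) h) q)) ((\d.(\e.((d e) e))) w))
  Redex: ((\d.(\e.((d e) e))) p)
  Redex: ((\d.(\e.((d e) e))) w)
Total redexes: 3

Answer: 3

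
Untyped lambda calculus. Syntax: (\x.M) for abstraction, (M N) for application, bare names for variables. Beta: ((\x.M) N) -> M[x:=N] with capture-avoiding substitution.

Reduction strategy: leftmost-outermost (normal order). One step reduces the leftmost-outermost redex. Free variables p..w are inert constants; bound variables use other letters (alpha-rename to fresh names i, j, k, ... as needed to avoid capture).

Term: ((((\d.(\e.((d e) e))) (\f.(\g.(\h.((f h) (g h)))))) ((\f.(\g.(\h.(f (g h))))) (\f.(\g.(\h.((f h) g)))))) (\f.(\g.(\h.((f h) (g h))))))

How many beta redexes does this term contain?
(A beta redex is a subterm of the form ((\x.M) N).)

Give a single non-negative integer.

Answer: 2

Derivation:
Term: ((((\d.(\e.((d e) e))) (\f.(\g.(\h.((f h) (g h)))))) ((\f.(\g.(\h.(f (g h))))) (\f.(\g.(\h.((f h) g)))))) (\f.(\g.(\h.((f h) (g h))))))
  Redex: ((\d.(\e.((d e) e))) (\f.(\g.(\h.((f h) (g h))))))
  Redex: ((\f.(\g.(\h.(f (g h))))) (\f.(\g.(\h.((f h) g)))))
Total redexes: 2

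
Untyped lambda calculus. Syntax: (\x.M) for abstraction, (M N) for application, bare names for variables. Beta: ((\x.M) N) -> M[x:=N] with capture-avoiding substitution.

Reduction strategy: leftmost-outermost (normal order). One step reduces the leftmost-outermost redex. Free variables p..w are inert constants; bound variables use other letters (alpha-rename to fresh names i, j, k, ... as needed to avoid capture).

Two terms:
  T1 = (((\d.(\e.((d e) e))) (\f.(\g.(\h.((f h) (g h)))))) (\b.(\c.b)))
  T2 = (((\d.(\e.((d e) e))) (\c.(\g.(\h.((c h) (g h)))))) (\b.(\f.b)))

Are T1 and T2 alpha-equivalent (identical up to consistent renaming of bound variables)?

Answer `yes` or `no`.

Term 1: (((\d.(\e.((d e) e))) (\f.(\g.(\h.((f h) (g h)))))) (\b.(\c.b)))
Term 2: (((\d.(\e.((d e) e))) (\c.(\g.(\h.((c h) (g h)))))) (\b.(\f.b)))
Alpha-equivalence: compare structure up to binder renaming.
Result: True

Answer: yes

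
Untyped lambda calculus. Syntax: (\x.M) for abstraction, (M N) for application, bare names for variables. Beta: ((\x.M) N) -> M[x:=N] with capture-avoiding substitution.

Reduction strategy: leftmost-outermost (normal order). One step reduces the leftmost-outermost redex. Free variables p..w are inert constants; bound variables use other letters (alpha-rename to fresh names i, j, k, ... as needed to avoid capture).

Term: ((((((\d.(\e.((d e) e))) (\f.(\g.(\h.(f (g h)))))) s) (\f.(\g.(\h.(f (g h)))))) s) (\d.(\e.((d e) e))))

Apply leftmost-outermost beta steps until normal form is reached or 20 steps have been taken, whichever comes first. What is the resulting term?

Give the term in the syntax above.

Step 0: ((((((\d.(\e.((d e) e))) (\f.(\g.(\h.(f (g h)))))) s) (\f.(\g.(\h.(f (g h)))))) s) (\d.(\e.((d e) e))))
Step 1: (((((\e.(((\f.(\g.(\h.(f (g h))))) e) e)) s) (\f.(\g.(\h.(f (g h)))))) s) (\d.(\e.((d e) e))))
Step 2: ((((((\f.(\g.(\h.(f (g h))))) s) s) (\f.(\g.(\h.(f (g h)))))) s) (\d.(\e.((d e) e))))
Step 3: (((((\g.(\h.(s (g h)))) s) (\f.(\g.(\h.(f (g h)))))) s) (\d.(\e.((d e) e))))
Step 4: ((((\h.(s (s h))) (\f.(\g.(\h.(f (g h)))))) s) (\d.(\e.((d e) e))))
Step 5: (((s (s (\f.(\g.(\h.(f (g h))))))) s) (\d.(\e.((d e) e))))

Answer: (((s (s (\f.(\g.(\h.(f (g h))))))) s) (\d.(\e.((d e) e))))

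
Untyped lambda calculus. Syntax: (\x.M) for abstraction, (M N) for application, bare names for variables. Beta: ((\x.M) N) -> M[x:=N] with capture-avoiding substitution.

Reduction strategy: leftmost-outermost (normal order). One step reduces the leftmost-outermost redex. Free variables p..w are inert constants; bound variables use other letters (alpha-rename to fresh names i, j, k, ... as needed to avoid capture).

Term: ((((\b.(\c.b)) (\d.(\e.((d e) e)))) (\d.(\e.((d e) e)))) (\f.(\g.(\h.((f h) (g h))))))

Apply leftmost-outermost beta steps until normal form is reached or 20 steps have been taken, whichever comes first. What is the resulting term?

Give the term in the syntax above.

Step 0: ((((\b.(\c.b)) (\d.(\e.((d e) e)))) (\d.(\e.((d e) e)))) (\f.(\g.(\h.((f h) (g h))))))
Step 1: (((\c.(\d.(\e.((d e) e)))) (\d.(\e.((d e) e)))) (\f.(\g.(\h.((f h) (g h))))))
Step 2: ((\d.(\e.((d e) e))) (\f.(\g.(\h.((f h) (g h))))))
Step 3: (\e.(((\f.(\g.(\h.((f h) (g h))))) e) e))
Step 4: (\e.((\g.(\h.((e h) (g h)))) e))
Step 5: (\e.(\h.((e h) (e h))))

Answer: (\e.(\h.((e h) (e h))))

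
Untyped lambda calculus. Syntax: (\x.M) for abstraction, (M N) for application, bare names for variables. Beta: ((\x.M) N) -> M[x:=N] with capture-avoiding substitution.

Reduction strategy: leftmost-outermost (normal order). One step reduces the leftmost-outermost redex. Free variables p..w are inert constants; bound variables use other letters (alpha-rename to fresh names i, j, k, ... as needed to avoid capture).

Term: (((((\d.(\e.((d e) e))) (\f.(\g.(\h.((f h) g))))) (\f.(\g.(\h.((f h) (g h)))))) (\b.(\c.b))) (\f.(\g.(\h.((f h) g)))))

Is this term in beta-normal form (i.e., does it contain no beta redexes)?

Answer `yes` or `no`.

Answer: no

Derivation:
Term: (((((\d.(\e.((d e) e))) (\f.(\g.(\h.((f h) g))))) (\f.(\g.(\h.((f h) (g h)))))) (\b.(\c.b))) (\f.(\g.(\h.((f h) g)))))
Found 1 beta redex(es).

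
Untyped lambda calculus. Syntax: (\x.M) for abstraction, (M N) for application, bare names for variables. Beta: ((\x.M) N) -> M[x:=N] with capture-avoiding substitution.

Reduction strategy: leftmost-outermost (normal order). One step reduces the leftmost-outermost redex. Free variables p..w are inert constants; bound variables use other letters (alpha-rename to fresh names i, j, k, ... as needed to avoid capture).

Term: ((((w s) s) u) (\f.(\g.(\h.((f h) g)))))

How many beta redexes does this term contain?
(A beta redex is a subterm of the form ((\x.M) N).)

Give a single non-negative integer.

Term: ((((w s) s) u) (\f.(\g.(\h.((f h) g)))))
  (no redexes)
Total redexes: 0

Answer: 0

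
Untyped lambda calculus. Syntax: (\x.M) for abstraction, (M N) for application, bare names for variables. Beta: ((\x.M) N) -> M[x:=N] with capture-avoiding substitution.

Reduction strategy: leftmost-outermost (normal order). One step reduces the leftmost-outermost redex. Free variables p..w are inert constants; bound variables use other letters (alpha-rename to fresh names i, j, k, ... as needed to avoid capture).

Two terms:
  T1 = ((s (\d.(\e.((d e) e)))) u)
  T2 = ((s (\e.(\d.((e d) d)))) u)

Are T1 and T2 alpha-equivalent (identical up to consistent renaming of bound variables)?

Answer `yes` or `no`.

Answer: yes

Derivation:
Term 1: ((s (\d.(\e.((d e) e)))) u)
Term 2: ((s (\e.(\d.((e d) d)))) u)
Alpha-equivalence: compare structure up to binder renaming.
Result: True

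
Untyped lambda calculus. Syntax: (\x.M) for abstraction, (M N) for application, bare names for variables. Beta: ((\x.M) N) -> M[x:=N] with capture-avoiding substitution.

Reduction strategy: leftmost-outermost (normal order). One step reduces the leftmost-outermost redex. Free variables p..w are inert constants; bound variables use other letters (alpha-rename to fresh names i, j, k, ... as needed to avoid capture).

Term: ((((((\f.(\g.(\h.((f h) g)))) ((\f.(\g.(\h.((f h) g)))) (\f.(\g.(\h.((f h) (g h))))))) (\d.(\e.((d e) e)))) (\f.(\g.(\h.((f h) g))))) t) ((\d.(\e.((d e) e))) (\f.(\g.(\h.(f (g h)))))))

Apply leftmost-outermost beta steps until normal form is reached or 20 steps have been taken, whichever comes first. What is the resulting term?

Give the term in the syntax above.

Step 0: ((((((\f.(\g.(\h.((f h) g)))) ((\f.(\g.(\h.((f h) g)))) (\f.(\g.(\h.((f h) (g h))))))) (\d.(\e.((d e) e)))) (\f.(\g.(\h.((f h) g))))) t) ((\d.(\e.((d e) e))) (\f.(\g.(\h.(f (g h)))))))
Step 1: (((((\g.(\h.((((\f.(\g.(\h.((f h) g)))) (\f.(\g.(\h.((f h) (g h)))))) h) g))) (\d.(\e.((d e) e)))) (\f.(\g.(\h.((f h) g))))) t) ((\d.(\e.((d e) e))) (\f.(\g.(\h.(f (g h)))))))
Step 2: ((((\h.((((\f.(\g.(\h.((f h) g)))) (\f.(\g.(\h.((f h) (g h)))))) h) (\d.(\e.((d e) e))))) (\f.(\g.(\h.((f h) g))))) t) ((\d.(\e.((d e) e))) (\f.(\g.(\h.(f (g h)))))))
Step 3: ((((((\f.(\g.(\h.((f h) g)))) (\f.(\g.(\h.((f h) (g h)))))) (\f.(\g.(\h.((f h) g))))) (\d.(\e.((d e) e)))) t) ((\d.(\e.((d e) e))) (\f.(\g.(\h.(f (g h)))))))
Step 4: (((((\g.(\h.(((\f.(\g.(\h.((f h) (g h))))) h) g))) (\f.(\g.(\h.((f h) g))))) (\d.(\e.((d e) e)))) t) ((\d.(\e.((d e) e))) (\f.(\g.(\h.(f (g h)))))))
Step 5: ((((\h.(((\f.(\g.(\h.((f h) (g h))))) h) (\f.(\g.(\h.((f h) g)))))) (\d.(\e.((d e) e)))) t) ((\d.(\e.((d e) e))) (\f.(\g.(\h.(f (g h)))))))
Step 6: (((((\f.(\g.(\h.((f h) (g h))))) (\d.(\e.((d e) e)))) (\f.(\g.(\h.((f h) g))))) t) ((\d.(\e.((d e) e))) (\f.(\g.(\h.(f (g h)))))))
Step 7: ((((\g.(\h.(((\d.(\e.((d e) e))) h) (g h)))) (\f.(\g.(\h.((f h) g))))) t) ((\d.(\e.((d e) e))) (\f.(\g.(\h.(f (g h)))))))
Step 8: (((\h.(((\d.(\e.((d e) e))) h) ((\f.(\g.(\h.((f h) g)))) h))) t) ((\d.(\e.((d e) e))) (\f.(\g.(\h.(f (g h)))))))
Step 9: ((((\d.(\e.((d e) e))) t) ((\f.(\g.(\h.((f h) g)))) t)) ((\d.(\e.((d e) e))) (\f.(\g.(\h.(f (g h)))))))
Step 10: (((\e.((t e) e)) ((\f.(\g.(\h.((f h) g)))) t)) ((\d.(\e.((d e) e))) (\f.(\g.(\h.(f (g h)))))))
Step 11: (((t ((\f.(\g.(\h.((f h) g)))) t)) ((\f.(\g.(\h.((f h) g)))) t)) ((\d.(\e.((d e) e))) (\f.(\g.(\h.(f (g h)))))))
Step 12: (((t (\g.(\h.((t h) g)))) ((\f.(\g.(\h.((f h) g)))) t)) ((\d.(\e.((d e) e))) (\f.(\g.(\h.(f (g h)))))))
Step 13: (((t (\g.(\h.((t h) g)))) (\g.(\h.((t h) g)))) ((\d.(\e.((d e) e))) (\f.(\g.(\h.(f (g h)))))))
Step 14: (((t (\g.(\h.((t h) g)))) (\g.(\h.((t h) g)))) (\e.(((\f.(\g.(\h.(f (g h))))) e) e)))
Step 15: (((t (\g.(\h.((t h) g)))) (\g.(\h.((t h) g)))) (\e.((\g.(\h.(e (g h)))) e)))
Step 16: (((t (\g.(\h.((t h) g)))) (\g.(\h.((t h) g)))) (\e.(\h.(e (e h)))))

Answer: (((t (\g.(\h.((t h) g)))) (\g.(\h.((t h) g)))) (\e.(\h.(e (e h)))))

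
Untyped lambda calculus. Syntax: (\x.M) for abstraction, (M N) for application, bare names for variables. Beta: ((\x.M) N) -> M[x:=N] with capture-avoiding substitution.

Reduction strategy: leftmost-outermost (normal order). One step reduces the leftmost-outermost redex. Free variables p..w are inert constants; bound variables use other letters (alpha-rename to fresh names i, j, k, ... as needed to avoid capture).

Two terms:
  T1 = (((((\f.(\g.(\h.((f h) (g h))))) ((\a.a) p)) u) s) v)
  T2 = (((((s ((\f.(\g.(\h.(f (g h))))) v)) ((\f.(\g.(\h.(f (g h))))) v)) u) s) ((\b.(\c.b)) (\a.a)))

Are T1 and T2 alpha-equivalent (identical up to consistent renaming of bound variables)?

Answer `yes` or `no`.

Term 1: (((((\f.(\g.(\h.((f h) (g h))))) ((\a.a) p)) u) s) v)
Term 2: (((((s ((\f.(\g.(\h.(f (g h))))) v)) ((\f.(\g.(\h.(f (g h))))) v)) u) s) ((\b.(\c.b)) (\a.a)))
Alpha-equivalence: compare structure up to binder renaming.
Result: False

Answer: no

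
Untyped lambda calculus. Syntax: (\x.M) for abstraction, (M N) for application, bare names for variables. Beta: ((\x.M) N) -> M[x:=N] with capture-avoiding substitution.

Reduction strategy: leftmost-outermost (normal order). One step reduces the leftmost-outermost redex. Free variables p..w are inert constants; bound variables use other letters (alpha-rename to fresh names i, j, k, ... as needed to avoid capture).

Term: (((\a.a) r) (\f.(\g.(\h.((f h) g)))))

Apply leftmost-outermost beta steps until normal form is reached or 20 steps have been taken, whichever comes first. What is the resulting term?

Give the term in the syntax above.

Step 0: (((\a.a) r) (\f.(\g.(\h.((f h) g)))))
Step 1: (r (\f.(\g.(\h.((f h) g)))))

Answer: (r (\f.(\g.(\h.((f h) g)))))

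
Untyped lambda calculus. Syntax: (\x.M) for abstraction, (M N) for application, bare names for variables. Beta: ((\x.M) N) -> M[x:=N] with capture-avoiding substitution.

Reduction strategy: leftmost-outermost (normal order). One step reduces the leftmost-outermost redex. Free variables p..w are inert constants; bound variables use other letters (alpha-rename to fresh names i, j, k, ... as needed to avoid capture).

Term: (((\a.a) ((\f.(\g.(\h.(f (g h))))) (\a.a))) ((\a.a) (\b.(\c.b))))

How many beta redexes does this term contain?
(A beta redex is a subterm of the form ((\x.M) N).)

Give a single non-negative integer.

Answer: 3

Derivation:
Term: (((\a.a) ((\f.(\g.(\h.(f (g h))))) (\a.a))) ((\a.a) (\b.(\c.b))))
  Redex: ((\a.a) ((\f.(\g.(\h.(f (g h))))) (\a.a)))
  Redex: ((\f.(\g.(\h.(f (g h))))) (\a.a))
  Redex: ((\a.a) (\b.(\c.b)))
Total redexes: 3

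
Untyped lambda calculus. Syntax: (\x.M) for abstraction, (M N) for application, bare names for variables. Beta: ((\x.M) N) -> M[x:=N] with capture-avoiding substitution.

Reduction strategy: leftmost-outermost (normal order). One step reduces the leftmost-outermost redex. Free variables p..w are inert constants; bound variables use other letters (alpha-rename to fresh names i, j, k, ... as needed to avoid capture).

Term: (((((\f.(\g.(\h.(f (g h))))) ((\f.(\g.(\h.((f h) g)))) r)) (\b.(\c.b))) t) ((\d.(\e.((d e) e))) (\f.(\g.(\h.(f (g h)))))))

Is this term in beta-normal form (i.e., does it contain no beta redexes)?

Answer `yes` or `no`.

Answer: no

Derivation:
Term: (((((\f.(\g.(\h.(f (g h))))) ((\f.(\g.(\h.((f h) g)))) r)) (\b.(\c.b))) t) ((\d.(\e.((d e) e))) (\f.(\g.(\h.(f (g h)))))))
Found 3 beta redex(es).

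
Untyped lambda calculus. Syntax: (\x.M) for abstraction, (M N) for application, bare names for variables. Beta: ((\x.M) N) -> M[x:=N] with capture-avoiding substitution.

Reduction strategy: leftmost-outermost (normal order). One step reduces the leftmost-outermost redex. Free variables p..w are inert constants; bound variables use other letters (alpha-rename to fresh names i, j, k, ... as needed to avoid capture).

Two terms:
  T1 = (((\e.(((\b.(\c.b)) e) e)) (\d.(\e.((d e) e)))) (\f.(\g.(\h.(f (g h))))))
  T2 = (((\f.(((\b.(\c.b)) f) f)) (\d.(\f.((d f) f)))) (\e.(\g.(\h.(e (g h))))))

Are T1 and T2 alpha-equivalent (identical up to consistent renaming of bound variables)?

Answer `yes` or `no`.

Term 1: (((\e.(((\b.(\c.b)) e) e)) (\d.(\e.((d e) e)))) (\f.(\g.(\h.(f (g h))))))
Term 2: (((\f.(((\b.(\c.b)) f) f)) (\d.(\f.((d f) f)))) (\e.(\g.(\h.(e (g h))))))
Alpha-equivalence: compare structure up to binder renaming.
Result: True

Answer: yes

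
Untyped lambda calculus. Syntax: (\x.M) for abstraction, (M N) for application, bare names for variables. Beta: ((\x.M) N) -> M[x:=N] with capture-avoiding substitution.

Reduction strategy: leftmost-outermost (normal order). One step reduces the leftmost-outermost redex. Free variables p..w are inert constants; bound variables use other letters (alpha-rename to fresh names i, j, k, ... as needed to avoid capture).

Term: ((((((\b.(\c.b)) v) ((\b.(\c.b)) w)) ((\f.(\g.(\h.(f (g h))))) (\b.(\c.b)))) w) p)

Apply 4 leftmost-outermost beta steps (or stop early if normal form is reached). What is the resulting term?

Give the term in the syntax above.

Answer: (((v (\g.(\h.(\c.(g h))))) w) p)

Derivation:
Step 0: ((((((\b.(\c.b)) v) ((\b.(\c.b)) w)) ((\f.(\g.(\h.(f (g h))))) (\b.(\c.b)))) w) p)
Step 1: (((((\c.v) ((\b.(\c.b)) w)) ((\f.(\g.(\h.(f (g h))))) (\b.(\c.b)))) w) p)
Step 2: (((v ((\f.(\g.(\h.(f (g h))))) (\b.(\c.b)))) w) p)
Step 3: (((v (\g.(\h.((\b.(\c.b)) (g h))))) w) p)
Step 4: (((v (\g.(\h.(\c.(g h))))) w) p)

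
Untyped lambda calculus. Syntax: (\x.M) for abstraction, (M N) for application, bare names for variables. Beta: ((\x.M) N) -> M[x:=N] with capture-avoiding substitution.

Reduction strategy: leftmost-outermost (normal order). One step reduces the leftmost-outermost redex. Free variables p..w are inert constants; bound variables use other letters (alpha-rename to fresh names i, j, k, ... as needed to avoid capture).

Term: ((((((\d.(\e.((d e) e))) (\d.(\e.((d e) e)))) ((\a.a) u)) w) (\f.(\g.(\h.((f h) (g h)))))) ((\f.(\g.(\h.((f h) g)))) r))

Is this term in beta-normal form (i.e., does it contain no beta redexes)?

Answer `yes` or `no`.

Answer: no

Derivation:
Term: ((((((\d.(\e.((d e) e))) (\d.(\e.((d e) e)))) ((\a.a) u)) w) (\f.(\g.(\h.((f h) (g h)))))) ((\f.(\g.(\h.((f h) g)))) r))
Found 3 beta redex(es).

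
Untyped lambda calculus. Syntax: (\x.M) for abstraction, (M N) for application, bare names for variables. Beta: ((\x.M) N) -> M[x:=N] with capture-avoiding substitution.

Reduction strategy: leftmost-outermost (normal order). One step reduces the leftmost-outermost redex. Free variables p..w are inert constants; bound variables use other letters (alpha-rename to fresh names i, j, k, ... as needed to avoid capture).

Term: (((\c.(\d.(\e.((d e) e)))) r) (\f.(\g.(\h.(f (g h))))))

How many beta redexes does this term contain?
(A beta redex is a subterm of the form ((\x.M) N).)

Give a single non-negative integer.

Answer: 1

Derivation:
Term: (((\c.(\d.(\e.((d e) e)))) r) (\f.(\g.(\h.(f (g h))))))
  Redex: ((\c.(\d.(\e.((d e) e)))) r)
Total redexes: 1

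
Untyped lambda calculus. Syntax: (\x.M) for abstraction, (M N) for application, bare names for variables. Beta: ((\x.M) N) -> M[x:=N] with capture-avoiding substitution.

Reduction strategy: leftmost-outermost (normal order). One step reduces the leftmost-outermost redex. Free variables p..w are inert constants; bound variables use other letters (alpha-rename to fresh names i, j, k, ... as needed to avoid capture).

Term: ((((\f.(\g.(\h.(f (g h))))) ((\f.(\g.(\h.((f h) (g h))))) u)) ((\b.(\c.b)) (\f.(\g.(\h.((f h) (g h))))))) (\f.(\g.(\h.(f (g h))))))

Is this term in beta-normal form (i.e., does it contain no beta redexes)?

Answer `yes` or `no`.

Term: ((((\f.(\g.(\h.(f (g h))))) ((\f.(\g.(\h.((f h) (g h))))) u)) ((\b.(\c.b)) (\f.(\g.(\h.((f h) (g h))))))) (\f.(\g.(\h.(f (g h))))))
Found 3 beta redex(es).

Answer: no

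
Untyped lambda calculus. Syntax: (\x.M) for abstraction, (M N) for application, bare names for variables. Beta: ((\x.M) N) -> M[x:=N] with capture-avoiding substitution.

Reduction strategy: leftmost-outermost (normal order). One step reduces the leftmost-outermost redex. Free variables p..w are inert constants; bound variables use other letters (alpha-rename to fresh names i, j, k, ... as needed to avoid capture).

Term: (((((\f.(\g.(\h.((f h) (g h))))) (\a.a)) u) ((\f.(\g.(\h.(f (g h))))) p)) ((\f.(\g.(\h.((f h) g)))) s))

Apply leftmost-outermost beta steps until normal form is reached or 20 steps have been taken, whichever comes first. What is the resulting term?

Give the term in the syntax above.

Answer: (p ((u (\g.(\h.(p (g h))))) (\g.(\h.((s h) g)))))

Derivation:
Step 0: (((((\f.(\g.(\h.((f h) (g h))))) (\a.a)) u) ((\f.(\g.(\h.(f (g h))))) p)) ((\f.(\g.(\h.((f h) g)))) s))
Step 1: ((((\g.(\h.(((\a.a) h) (g h)))) u) ((\f.(\g.(\h.(f (g h))))) p)) ((\f.(\g.(\h.((f h) g)))) s))
Step 2: (((\h.(((\a.a) h) (u h))) ((\f.(\g.(\h.(f (g h))))) p)) ((\f.(\g.(\h.((f h) g)))) s))
Step 3: ((((\a.a) ((\f.(\g.(\h.(f (g h))))) p)) (u ((\f.(\g.(\h.(f (g h))))) p))) ((\f.(\g.(\h.((f h) g)))) s))
Step 4: ((((\f.(\g.(\h.(f (g h))))) p) (u ((\f.(\g.(\h.(f (g h))))) p))) ((\f.(\g.(\h.((f h) g)))) s))
Step 5: (((\g.(\h.(p (g h)))) (u ((\f.(\g.(\h.(f (g h))))) p))) ((\f.(\g.(\h.((f h) g)))) s))
Step 6: ((\h.(p ((u ((\f.(\g.(\h.(f (g h))))) p)) h))) ((\f.(\g.(\h.((f h) g)))) s))
Step 7: (p ((u ((\f.(\g.(\h.(f (g h))))) p)) ((\f.(\g.(\h.((f h) g)))) s)))
Step 8: (p ((u (\g.(\h.(p (g h))))) ((\f.(\g.(\h.((f h) g)))) s)))
Step 9: (p ((u (\g.(\h.(p (g h))))) (\g.(\h.((s h) g)))))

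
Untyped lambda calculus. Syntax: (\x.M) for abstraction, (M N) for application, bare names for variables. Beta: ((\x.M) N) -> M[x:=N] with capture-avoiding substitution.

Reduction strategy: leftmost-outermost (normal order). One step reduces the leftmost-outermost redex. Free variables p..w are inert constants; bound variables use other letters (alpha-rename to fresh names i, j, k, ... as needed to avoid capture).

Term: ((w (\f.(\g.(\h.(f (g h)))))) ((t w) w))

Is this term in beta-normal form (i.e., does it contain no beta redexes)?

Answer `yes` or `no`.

Answer: yes

Derivation:
Term: ((w (\f.(\g.(\h.(f (g h)))))) ((t w) w))
No beta redexes found.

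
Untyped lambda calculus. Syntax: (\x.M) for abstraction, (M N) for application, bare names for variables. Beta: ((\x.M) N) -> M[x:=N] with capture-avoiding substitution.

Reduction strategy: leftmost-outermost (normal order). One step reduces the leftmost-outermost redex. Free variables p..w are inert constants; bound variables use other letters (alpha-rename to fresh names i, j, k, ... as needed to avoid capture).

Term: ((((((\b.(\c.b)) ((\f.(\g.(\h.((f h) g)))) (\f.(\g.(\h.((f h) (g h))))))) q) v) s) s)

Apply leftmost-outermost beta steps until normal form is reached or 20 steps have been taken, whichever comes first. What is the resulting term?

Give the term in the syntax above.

Answer: ((s s) (v s))

Derivation:
Step 0: ((((((\b.(\c.b)) ((\f.(\g.(\h.((f h) g)))) (\f.(\g.(\h.((f h) (g h))))))) q) v) s) s)
Step 1: (((((\c.((\f.(\g.(\h.((f h) g)))) (\f.(\g.(\h.((f h) (g h))))))) q) v) s) s)
Step 2: (((((\f.(\g.(\h.((f h) g)))) (\f.(\g.(\h.((f h) (g h)))))) v) s) s)
Step 3: ((((\g.(\h.(((\f.(\g.(\h.((f h) (g h))))) h) g))) v) s) s)
Step 4: (((\h.(((\f.(\g.(\h.((f h) (g h))))) h) v)) s) s)
Step 5: ((((\f.(\g.(\h.((f h) (g h))))) s) v) s)
Step 6: (((\g.(\h.((s h) (g h)))) v) s)
Step 7: ((\h.((s h) (v h))) s)
Step 8: ((s s) (v s))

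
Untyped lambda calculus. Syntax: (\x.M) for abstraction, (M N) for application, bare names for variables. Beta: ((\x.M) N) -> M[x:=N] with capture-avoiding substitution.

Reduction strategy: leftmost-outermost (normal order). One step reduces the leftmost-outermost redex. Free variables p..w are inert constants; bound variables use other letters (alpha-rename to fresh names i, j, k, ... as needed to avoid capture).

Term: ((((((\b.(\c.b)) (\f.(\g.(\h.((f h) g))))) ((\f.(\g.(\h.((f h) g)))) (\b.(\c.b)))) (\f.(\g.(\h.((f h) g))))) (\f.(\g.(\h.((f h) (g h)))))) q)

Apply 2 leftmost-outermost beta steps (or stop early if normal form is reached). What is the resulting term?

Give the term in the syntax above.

Step 0: ((((((\b.(\c.b)) (\f.(\g.(\h.((f h) g))))) ((\f.(\g.(\h.((f h) g)))) (\b.(\c.b)))) (\f.(\g.(\h.((f h) g))))) (\f.(\g.(\h.((f h) (g h)))))) q)
Step 1: (((((\c.(\f.(\g.(\h.((f h) g))))) ((\f.(\g.(\h.((f h) g)))) (\b.(\c.b)))) (\f.(\g.(\h.((f h) g))))) (\f.(\g.(\h.((f h) (g h)))))) q)
Step 2: ((((\f.(\g.(\h.((f h) g)))) (\f.(\g.(\h.((f h) g))))) (\f.(\g.(\h.((f h) (g h)))))) q)

Answer: ((((\f.(\g.(\h.((f h) g)))) (\f.(\g.(\h.((f h) g))))) (\f.(\g.(\h.((f h) (g h)))))) q)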